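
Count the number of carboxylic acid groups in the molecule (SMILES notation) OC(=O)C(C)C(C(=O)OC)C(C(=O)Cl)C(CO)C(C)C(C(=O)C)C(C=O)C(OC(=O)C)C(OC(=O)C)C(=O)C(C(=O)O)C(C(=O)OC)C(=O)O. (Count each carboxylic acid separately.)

3

–COOH: carbonyl C bonded to –OH and C → carboxylic acid (the –OH is not a separate alcohol).
pendant –COOCH3: carbonyl C bonded to C and –OCH3 → ester.
pendant –C(=O)X: carbonyl C bonded to C and halogen → acyl halide.
pendant –CH2OH on an sp³ backbone C → alcohol.
pendant –COCH3: carbonyl C bonded to two carbons → ketone.
pendant –CHO: carbonyl C bonded to C and H → aldehyde.
pendant –OC(=O)CH3: an acyloxy group → ester.
pendant –OC(=O)CH3: an acyloxy group → ester.
–C(=O)– with carbon on both sides → ketone.
pendant –COOH: carbonyl C bonded to C and –OH → carboxylic acid.
pendant –COOCH3: carbonyl C bonded to C and –OCH3 → ester.
–COOH: carbonyl C bonded to –OH and C → carboxylic acid (the –OH is not a separate alcohol).
Carboxylic acid appears at: HOOC, CH(COOH), COOH → 3.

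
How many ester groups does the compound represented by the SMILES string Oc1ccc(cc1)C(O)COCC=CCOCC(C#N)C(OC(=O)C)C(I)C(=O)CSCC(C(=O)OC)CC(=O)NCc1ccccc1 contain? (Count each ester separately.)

2

Working along the chain:
  HOC6H4: –OH attached directly to an aromatic ring → phenol (not alcohol); the ring itself is an arene.
  CH(OH): –OH on an sp³ carbon → alcohol (secondary).
  CH2OCH2: C–O–C with sp³ carbons on both sides and no adjacent C=O → ether.
  CH=CH: C=C double bond → alkene.
  CH2OCH2: C–O–C with sp³ carbons on both sides and no adjacent C=O → ether.
  CH(CN): pendant –C≡N: nitrile.
  CH(OCOCH3): pendant –OC(=O)CH3: an acyloxy group → ester.
  CH(I): halogen on an sp³ carbon → alkyl halide.
  CO: –C(=O)– with carbon on both sides → ketone.
  CH2SCH2: C–S–C linkage → sulfide (thioether).
  CH(COOCH3): pendant –COOCH3: carbonyl C bonded to C and –OCH3 → ester.
  CH2CONHCH2: –C(=O)–N– linkage → amide (the N is not an amine).
  C6H5: –C6H5 phenyl ring → arene.
Ester appears at: CH(OCOCH3), CH(COOCH3) → 2.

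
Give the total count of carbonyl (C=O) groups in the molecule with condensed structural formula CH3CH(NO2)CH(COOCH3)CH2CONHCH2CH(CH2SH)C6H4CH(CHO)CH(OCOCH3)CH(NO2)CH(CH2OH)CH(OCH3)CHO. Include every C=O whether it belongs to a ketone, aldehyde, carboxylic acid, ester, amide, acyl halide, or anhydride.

CH(COOCH3): ester, 1 C=O (running total 1).
CH2CONHCH2: amide, 1 C=O (running total 2).
CH(CHO): aldehyde, 1 C=O (running total 3).
CH(OCOCH3): ester, 1 C=O (running total 4).
CHO: aldehyde, 1 C=O (running total 5).

5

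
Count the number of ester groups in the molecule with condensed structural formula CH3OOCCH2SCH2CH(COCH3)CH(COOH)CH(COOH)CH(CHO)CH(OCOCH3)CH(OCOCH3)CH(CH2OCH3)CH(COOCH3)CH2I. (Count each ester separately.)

4

Reading the structure from left to right:
  CH3OOC: CH3O–C(=O)–: carbonyl C bonded to C and to –OCH3 → ester (not ketone + ether).
  CH2SCH2: C–S–C linkage → sulfide (thioether).
  CH(COCH3): pendant –COCH3: carbonyl C bonded to two carbons → ketone.
  CH(COOH): pendant –COOH: carbonyl C bonded to C and –OH → carboxylic acid.
  CH(COOH): pendant –COOH: carbonyl C bonded to C and –OH → carboxylic acid.
  CH(CHO): pendant –CHO: carbonyl C bonded to C and H → aldehyde.
  CH(OCOCH3): pendant –OC(=O)CH3: an acyloxy group → ester.
  CH(OCOCH3): pendant –OC(=O)CH3: an acyloxy group → ester.
  CH(CH2OCH3): pendant –CH2OCH3: C–O–C linkage → ether.
  CH(COOCH3): pendant –COOCH3: carbonyl C bonded to C and –OCH3 → ester.
  CH2I: halogen on an sp³ carbon → alkyl halide.
Ester appears at: CH3OOC, CH(OCOCH3), CH(OCOCH3), CH(COOCH3) → 4.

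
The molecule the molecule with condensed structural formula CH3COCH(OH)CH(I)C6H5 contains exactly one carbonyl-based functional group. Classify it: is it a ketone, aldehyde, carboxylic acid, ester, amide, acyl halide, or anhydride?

ketone

The carbonyl is in the CO segment: –C(=O)– with carbon on both sides → ketone.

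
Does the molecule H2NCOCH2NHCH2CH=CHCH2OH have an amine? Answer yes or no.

yes

–C(=O)NH2: carbonyl C bonded to C and to N → amide (the N is not a separate amine).
C–N–C with sp³ carbons and no adjacent C=O → amine (secondary).
C=C double bond → alkene.
–OH on an sp³ carbon → alcohol.
The CH2NHCH2 segment supplies the amine: C–N–C with sp³ carbons and no adjacent C=O → amine (secondary).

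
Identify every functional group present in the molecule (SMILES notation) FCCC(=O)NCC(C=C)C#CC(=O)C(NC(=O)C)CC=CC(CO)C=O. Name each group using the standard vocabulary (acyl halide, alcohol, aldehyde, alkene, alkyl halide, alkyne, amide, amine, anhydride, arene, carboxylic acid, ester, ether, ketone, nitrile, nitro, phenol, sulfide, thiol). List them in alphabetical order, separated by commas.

Working along the chain:
  FCH2: halogen on an sp³ carbon → alkyl halide.
  CH2CONHCH2: –C(=O)–N– linkage → amide (the N is not an amine).
  CH(CH=CH2): pendant –CH=CH2: C=C double bond → alkene.
  C≡C: C≡C triple bond → alkyne.
  CO: –C(=O)– with carbon on both sides → ketone.
  CH(NHCOCH3): pendant –NHC(=O)CH3: N bonded to a carbonyl → amide (not amine).
  CH=CH: C=C double bond → alkene.
  CH(CH2OH): pendant –CH2OH on an sp³ backbone C → alcohol.
  CHO: terminal –CHO: carbonyl C bonded to H and C → aldehyde.

alcohol, aldehyde, alkene, alkyl halide, alkyne, amide, ketone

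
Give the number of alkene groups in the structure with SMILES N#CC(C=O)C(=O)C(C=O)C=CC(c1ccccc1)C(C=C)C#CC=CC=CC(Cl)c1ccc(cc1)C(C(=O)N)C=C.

5

Reading the structure from left to right:
  N≡C: N≡C–: carbon triple-bonded to nitrogen → nitrile.
  CH(CHO): pendant –CHO: carbonyl C bonded to C and H → aldehyde.
  CO: –C(=O)– with carbon on both sides → ketone.
  CH(CHO): pendant –CHO: carbonyl C bonded to C and H → aldehyde.
  CH=CH: C=C double bond → alkene.
  CH(C6H5): pendant –C6H5: benzene ring → arene.
  CH(CH=CH2): pendant –CH=CH2: C=C double bond → alkene.
  C≡C: C≡C triple bond → alkyne.
  CH=CH: C=C double bond → alkene.
  CH=CH: C=C double bond → alkene.
  CH(Cl): halogen on an sp³ carbon → alkyl halide.
  C6H4: para-disubstituted benzene ring → arene.
  CH(CONH2): pendant –CONH2: carbonyl C bonded to C and N → amide.
  CH=CH2: C=C double bond → alkene.
Alkene appears at: CH=CH, CH(CH=CH2), CH=CH, CH=CH, CH=CH2 → 5.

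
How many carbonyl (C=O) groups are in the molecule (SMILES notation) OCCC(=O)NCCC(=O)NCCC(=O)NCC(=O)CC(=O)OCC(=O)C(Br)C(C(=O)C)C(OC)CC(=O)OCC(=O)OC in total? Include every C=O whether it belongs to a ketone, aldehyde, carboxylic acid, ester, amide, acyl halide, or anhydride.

CH2CONHCH2: amide, 1 C=O (running total 1).
CH2CONHCH2: amide, 1 C=O (running total 2).
CH2CONHCH2: amide, 1 C=O (running total 3).
CO: ketone, 1 C=O (running total 4).
CH2COOCH2: ester, 1 C=O (running total 5).
CO: ketone, 1 C=O (running total 6).
CH(COCH3): ketone, 1 C=O (running total 7).
CH2COOCH2: ester, 1 C=O (running total 8).
COOCH3: ester, 1 C=O (running total 9).

9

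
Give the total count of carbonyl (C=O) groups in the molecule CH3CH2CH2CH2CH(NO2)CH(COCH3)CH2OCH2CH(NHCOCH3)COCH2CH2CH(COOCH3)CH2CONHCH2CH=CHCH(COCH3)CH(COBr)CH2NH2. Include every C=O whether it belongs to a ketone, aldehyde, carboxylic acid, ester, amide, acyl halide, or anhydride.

7

CH(COCH3): ketone, 1 C=O (running total 1).
CH(NHCOCH3): amide, 1 C=O (running total 2).
CO: ketone, 1 C=O (running total 3).
CH(COOCH3): ester, 1 C=O (running total 4).
CH2CONHCH2: amide, 1 C=O (running total 5).
CH(COCH3): ketone, 1 C=O (running total 6).
CH(COBr): acyl halide, 1 C=O (running total 7).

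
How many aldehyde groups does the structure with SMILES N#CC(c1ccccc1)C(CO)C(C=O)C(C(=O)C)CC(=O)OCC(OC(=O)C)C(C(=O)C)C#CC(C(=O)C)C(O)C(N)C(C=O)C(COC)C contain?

2

N≡C–: carbon triple-bonded to nitrogen → nitrile.
pendant –C6H5: benzene ring → arene.
pendant –CH2OH on an sp³ backbone C → alcohol.
pendant –CHO: carbonyl C bonded to C and H → aldehyde.
pendant –COCH3: carbonyl C bonded to two carbons → ketone.
–C(=O)–O–C with C on the carbonyl side → ester.
pendant –OC(=O)CH3: an acyloxy group → ester.
pendant –COCH3: carbonyl C bonded to two carbons → ketone.
C≡C triple bond → alkyne.
pendant –COCH3: carbonyl C bonded to two carbons → ketone.
–OH on an sp³ carbon → alcohol (secondary).
–NH2 on an sp³ carbon with no adjacent C=O → amine.
pendant –CHO: carbonyl C bonded to C and H → aldehyde.
pendant –CH2OCH3: C–O–C linkage → ether.
Aldehyde appears at: CH(CHO), CH(CHO) → 2.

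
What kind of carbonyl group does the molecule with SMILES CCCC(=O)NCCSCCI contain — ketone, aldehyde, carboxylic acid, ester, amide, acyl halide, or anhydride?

The carbonyl is in the CH2CONHCH2 segment: –C(=O)–N– linkage → amide (the N is not an amine).

amide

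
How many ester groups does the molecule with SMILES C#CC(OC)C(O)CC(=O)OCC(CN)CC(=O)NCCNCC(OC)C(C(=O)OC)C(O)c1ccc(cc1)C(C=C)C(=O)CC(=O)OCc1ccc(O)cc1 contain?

Reading the structure from left to right:
  HC≡C: C≡C triple bond → alkyne.
  CH(OCH3): pendant –OCH3: C–O–C with sp³ C, no adjacent C=O → ether.
  CH(OH): –OH on an sp³ carbon → alcohol (secondary).
  CH2COOCH2: –C(=O)–O–C with C on the carbonyl side → ester.
  CH(CH2NH2): pendant –CH2NH2: N on sp³ C, no adjacent C=O → amine.
  CH2CONHCH2: –C(=O)–N– linkage → amide (the N is not an amine).
  CH2NHCH2: C–N–C with sp³ carbons and no adjacent C=O → amine (secondary).
  CH(OCH3): pendant –OCH3: C–O–C with sp³ C, no adjacent C=O → ether.
  CH(COOCH3): pendant –COOCH3: carbonyl C bonded to C and –OCH3 → ester.
  CH(OH): –OH on an sp³ carbon → alcohol (secondary).
  C6H4: para-disubstituted benzene ring → arene.
  CH(CH=CH2): pendant –CH=CH2: C=C double bond → alkene.
  CO: –C(=O)– with carbon on both sides → ketone.
  CH2COOCH2: –C(=O)–O–C with C on the carbonyl side → ester.
  C6H4OH: –OH attached directly to an aromatic ring → phenol (not alcohol); the ring itself is an arene.
Ester appears at: CH2COOCH2, CH(COOCH3), CH2COOCH2 → 3.

3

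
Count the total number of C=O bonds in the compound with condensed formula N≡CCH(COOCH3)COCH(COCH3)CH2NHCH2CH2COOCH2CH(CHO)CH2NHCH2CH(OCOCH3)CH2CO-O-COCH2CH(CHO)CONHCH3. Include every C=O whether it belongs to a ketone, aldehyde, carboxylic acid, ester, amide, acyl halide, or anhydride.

CH(COOCH3): ester, 1 C=O (running total 1).
CO: ketone, 1 C=O (running total 2).
CH(COCH3): ketone, 1 C=O (running total 3).
CH2COOCH2: ester, 1 C=O (running total 4).
CH(CHO): aldehyde, 1 C=O (running total 5).
CH(OCOCH3): ester, 1 C=O (running total 6).
CH2CO-O-COCH2: anhydride, 2 C=O (running total 8).
CH(CHO): aldehyde, 1 C=O (running total 9).
CONHCH3: amide, 1 C=O (running total 10).

10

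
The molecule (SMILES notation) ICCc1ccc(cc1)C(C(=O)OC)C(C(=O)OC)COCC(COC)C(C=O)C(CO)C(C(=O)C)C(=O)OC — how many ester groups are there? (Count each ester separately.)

Reading the structure from left to right:
  ICH2: halogen on an sp³ carbon → alkyl halide.
  C6H4: para-disubstituted benzene ring → arene.
  CH(COOCH3): pendant –COOCH3: carbonyl C bonded to C and –OCH3 → ester.
  CH(COOCH3): pendant –COOCH3: carbonyl C bonded to C and –OCH3 → ester.
  CH2OCH2: C–O–C with sp³ carbons on both sides and no adjacent C=O → ether.
  CH(CH2OCH3): pendant –CH2OCH3: C–O–C linkage → ether.
  CH(CHO): pendant –CHO: carbonyl C bonded to C and H → aldehyde.
  CH(CH2OH): pendant –CH2OH on an sp³ backbone C → alcohol.
  CH(COCH3): pendant –COCH3: carbonyl C bonded to two carbons → ketone.
  COOCH3: –C(=O)OCH3: carbonyl C bonded to C and to –OCH3 → ester (not ketone + ether).
Ester appears at: CH(COOCH3), CH(COOCH3), COOCH3 → 3.

3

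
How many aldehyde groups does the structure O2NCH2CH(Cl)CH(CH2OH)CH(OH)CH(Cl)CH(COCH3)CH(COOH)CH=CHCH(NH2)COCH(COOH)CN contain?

0

–NO2 on carbon → nitro group.
halogen on an sp³ carbon → alkyl halide.
pendant –CH2OH on an sp³ backbone C → alcohol.
–OH on an sp³ carbon → alcohol (secondary).
halogen on an sp³ carbon → alkyl halide.
pendant –COCH3: carbonyl C bonded to two carbons → ketone.
pendant –COOH: carbonyl C bonded to C and –OH → carboxylic acid.
C=C double bond → alkene.
–NH2 on an sp³ carbon with no adjacent C=O → amine.
–C(=O)– with carbon on both sides → ketone.
pendant –COOH: carbonyl C bonded to C and –OH → carboxylic acid.
–C≡N: carbon triple-bonded to nitrogen → nitrile.
No segment is a aldehyde: CH(COCH3) is ketone, not aldehyde; CH(COOH) is carboxylic acid, not aldehyde; CO is ketone, not aldehyde. → 0.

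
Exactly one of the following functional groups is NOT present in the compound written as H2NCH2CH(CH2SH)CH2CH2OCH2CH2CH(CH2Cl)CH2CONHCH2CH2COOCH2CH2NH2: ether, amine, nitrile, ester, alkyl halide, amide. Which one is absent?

ether: present (CH2OCH2 — C–O–C with sp³ carbons on both sides and no adjacent C=O → ether).
alkyl halide: present (CH(CH2Cl) — pendant –CH2X: halogen on sp³ carbon → alkyl halide).
ester: present (CH2COOCH2 — –C(=O)–O–C with C on the carbonyl side → ester).
amine: present (H2NCH2 — –NH2 on an sp³ carbon with no adjacent C=O → amine).
amide: present (CH2CONHCH2 — –C(=O)–N– linkage → amide (the N is not an amine)).
nitrile: no segment matches this pattern.

nitrile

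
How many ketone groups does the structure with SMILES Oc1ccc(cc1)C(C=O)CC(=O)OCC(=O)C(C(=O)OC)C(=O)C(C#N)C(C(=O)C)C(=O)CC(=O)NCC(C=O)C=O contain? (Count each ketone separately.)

Working along the chain:
  HOC6H4: –OH attached directly to an aromatic ring → phenol (not alcohol); the ring itself is an arene.
  CH(CHO): pendant –CHO: carbonyl C bonded to C and H → aldehyde.
  CH2COOCH2: –C(=O)–O–C with C on the carbonyl side → ester.
  CO: –C(=O)– with carbon on both sides → ketone.
  CH(COOCH3): pendant –COOCH3: carbonyl C bonded to C and –OCH3 → ester.
  CO: –C(=O)– with carbon on both sides → ketone.
  CH(CN): pendant –C≡N: nitrile.
  CH(COCH3): pendant –COCH3: carbonyl C bonded to two carbons → ketone.
  CO: –C(=O)– with carbon on both sides → ketone.
  CH2CONHCH2: –C(=O)–N– linkage → amide (the N is not an amine).
  CH(CHO): pendant –CHO: carbonyl C bonded to C and H → aldehyde.
  CHO: terminal –CHO: carbonyl C bonded to H and C → aldehyde.
Ketone appears at: CO, CO, CH(COCH3), CO → 4.

4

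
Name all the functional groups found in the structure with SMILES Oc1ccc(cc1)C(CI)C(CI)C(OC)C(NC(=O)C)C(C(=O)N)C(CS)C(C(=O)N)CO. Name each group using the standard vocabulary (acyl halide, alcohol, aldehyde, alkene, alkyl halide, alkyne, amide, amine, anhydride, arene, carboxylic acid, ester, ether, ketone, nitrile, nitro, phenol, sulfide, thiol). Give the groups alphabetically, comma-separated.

alcohol, alkyl halide, amide, arene, ether, phenol, thiol

Taking each segment in turn:
  HOC6H4: –OH attached directly to an aromatic ring → phenol (not alcohol); the ring itself is an arene.
  CH(CH2I): pendant –CH2X: halogen on sp³ carbon → alkyl halide.
  CH(CH2I): pendant –CH2X: halogen on sp³ carbon → alkyl halide.
  CH(OCH3): pendant –OCH3: C–O–C with sp³ C, no adjacent C=O → ether.
  CH(NHCOCH3): pendant –NHC(=O)CH3: N bonded to a carbonyl → amide (not amine).
  CH(CONH2): pendant –CONH2: carbonyl C bonded to C and N → amide.
  CH(CH2SH): pendant –CH2SH → thiol.
  CH(CONH2): pendant –CONH2: carbonyl C bonded to C and N → amide.
  CH2OH: –OH on an sp³ carbon → alcohol.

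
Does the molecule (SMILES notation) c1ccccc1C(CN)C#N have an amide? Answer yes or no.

C6H5– phenyl ring → arene.
pendant –CH2NH2: N on sp³ C, no adjacent C=O → amine.
–C≡N: carbon triple-bonded to nitrogen → nitrile.
The groups actually present are: amine, arene, nitrile.

no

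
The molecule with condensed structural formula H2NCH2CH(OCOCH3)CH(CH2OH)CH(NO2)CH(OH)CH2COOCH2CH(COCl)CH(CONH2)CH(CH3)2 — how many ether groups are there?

–NH2 on an sp³ carbon with no adjacent C=O → amine.
pendant –OC(=O)CH3: an acyloxy group → ester.
pendant –CH2OH on an sp³ backbone C → alcohol.
–NO2 on an sp³ carbon → nitro (the N=O is not a carbonyl).
–OH on an sp³ carbon → alcohol (secondary).
–C(=O)–O–C with C on the carbonyl side → ester.
pendant –C(=O)X: carbonyl C bonded to C and halogen → acyl halide.
pendant –CONH2: carbonyl C bonded to C and N → amide.
No segment is a ether: CH(OCOCH3) is ester, not ether; CH(CH2OH) is alcohol, not ether; CH(OH) is alcohol, not ether. → 0.

0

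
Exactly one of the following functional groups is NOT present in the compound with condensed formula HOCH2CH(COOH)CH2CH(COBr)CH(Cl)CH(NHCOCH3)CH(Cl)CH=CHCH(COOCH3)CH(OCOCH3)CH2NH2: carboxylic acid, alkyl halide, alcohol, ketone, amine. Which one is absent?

ketone

alkyl halide: present (CH(Cl) — halogen on an sp³ carbon → alkyl halide).
amine: present (CH2NH2 — –NH2 on an sp³ carbon with no adjacent C=O → amine).
alcohol: present (HOCH2 — HO– on an sp³ carbon → alcohol).
carboxylic acid: present (CH(COOH) — pendant –COOH: carbonyl C bonded to C and –OH → carboxylic acid).
ketone: absent. In each of CH(COOCH3) and CH(OCOCH3), the C=O is bonded to an –O–C group, which defines an ester, not a ketone. In CH(NHCOCH3), the C=O is bonded to nitrogen, which defines an amide, not a ketone. In CH(COOH), the C=O bears an –OH, making it a carboxylic acid rather than a ketone. In CH(COBr), the C=O is bonded to a halogen, which defines an acyl halide, not a ketone.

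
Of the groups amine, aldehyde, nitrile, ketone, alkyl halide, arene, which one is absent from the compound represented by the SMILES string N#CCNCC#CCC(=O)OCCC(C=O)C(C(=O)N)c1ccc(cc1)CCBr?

arene: present (C6H4 — para-disubstituted benzene ring → arene).
nitrile: present (N≡C — N≡C–: carbon triple-bonded to nitrogen → nitrile).
amine: present (CH2NHCH2 — C–N–C with sp³ carbons and no adjacent C=O → amine (secondary)).
alkyl halide: present (CH2Br — halogen on an sp³ carbon → alkyl halide).
aldehyde: present (CH(CHO) — pendant –CHO: carbonyl C bonded to C and H → aldehyde).
ketone: absent. In CH2COOCH2, the C=O is bonded to an –O–C group, which defines an ester, not a ketone. In CH(CONH2), the C=O is bonded to nitrogen, which defines an amide, not a ketone. In CH(CHO), the carbonyl carbon carries an H, so it is an aldehyde, not a ketone.

ketone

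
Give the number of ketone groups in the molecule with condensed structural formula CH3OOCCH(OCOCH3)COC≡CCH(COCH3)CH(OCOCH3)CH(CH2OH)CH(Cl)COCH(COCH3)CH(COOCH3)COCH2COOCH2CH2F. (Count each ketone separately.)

5

CH3O–C(=O)–: carbonyl C bonded to C and to –OCH3 → ester (not ketone + ether).
pendant –OC(=O)CH3: an acyloxy group → ester.
–C(=O)– with carbon on both sides → ketone.
C≡C triple bond → alkyne.
pendant –COCH3: carbonyl C bonded to two carbons → ketone.
pendant –OC(=O)CH3: an acyloxy group → ester.
pendant –CH2OH on an sp³ backbone C → alcohol.
halogen on an sp³ carbon → alkyl halide.
–C(=O)– with carbon on both sides → ketone.
pendant –COCH3: carbonyl C bonded to two carbons → ketone.
pendant –COOCH3: carbonyl C bonded to C and –OCH3 → ester.
–C(=O)– with carbon on both sides → ketone.
–C(=O)–O–C with C on the carbonyl side → ester.
halogen on an sp³ carbon → alkyl halide.
Ketone appears at: CO, CH(COCH3), CO, CH(COCH3), CO → 5.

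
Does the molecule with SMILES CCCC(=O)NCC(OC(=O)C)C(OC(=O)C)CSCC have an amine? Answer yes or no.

–C(=O)–N– linkage → amide (the N is not an amine).
pendant –OC(=O)CH3: an acyloxy group → ester.
pendant –OC(=O)CH3: an acyloxy group → ester.
C–S–C linkage → sulfide (thioether).
In CH2CONHCH2, the nitrogen is bonded directly to a carbonyl carbon, making it part of an amide, not a free amine.
The groups actually present are: amide, ester, sulfide.

no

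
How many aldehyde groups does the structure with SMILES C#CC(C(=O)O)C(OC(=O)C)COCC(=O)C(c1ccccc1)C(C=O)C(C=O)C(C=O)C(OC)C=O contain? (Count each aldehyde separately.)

4

Reading the structure from left to right:
  HC≡C: C≡C triple bond → alkyne.
  CH(COOH): pendant –COOH: carbonyl C bonded to C and –OH → carboxylic acid.
  CH(OCOCH3): pendant –OC(=O)CH3: an acyloxy group → ester.
  CH2OCH2: C–O–C with sp³ carbons on both sides and no adjacent C=O → ether.
  CO: –C(=O)– with carbon on both sides → ketone.
  CH(C6H5): pendant –C6H5: benzene ring → arene.
  CH(CHO): pendant –CHO: carbonyl C bonded to C and H → aldehyde.
  CH(CHO): pendant –CHO: carbonyl C bonded to C and H → aldehyde.
  CH(CHO): pendant –CHO: carbonyl C bonded to C and H → aldehyde.
  CH(OCH3): pendant –OCH3: C–O–C with sp³ C, no adjacent C=O → ether.
  CHO: terminal –CHO: carbonyl C bonded to H and C → aldehyde.
Aldehyde appears at: CH(CHO), CH(CHO), CH(CHO), CHO → 4.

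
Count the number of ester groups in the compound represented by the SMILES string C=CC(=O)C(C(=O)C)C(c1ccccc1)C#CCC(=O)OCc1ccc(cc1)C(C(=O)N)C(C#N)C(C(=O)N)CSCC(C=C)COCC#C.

Reading the structure from left to right:
  CH2=CH: C=C double bond → alkene.
  CO: –C(=O)– with carbon on both sides → ketone.
  CH(COCH3): pendant –COCH3: carbonyl C bonded to two carbons → ketone.
  CH(C6H5): pendant –C6H5: benzene ring → arene.
  C≡C: C≡C triple bond → alkyne.
  CH2COOCH2: –C(=O)–O–C with C on the carbonyl side → ester.
  C6H4: para-disubstituted benzene ring → arene.
  CH(CONH2): pendant –CONH2: carbonyl C bonded to C and N → amide.
  CH(CN): pendant –C≡N: nitrile.
  CH(CONH2): pendant –CONH2: carbonyl C bonded to C and N → amide.
  CH2SCH2: C–S–C linkage → sulfide (thioether).
  CH(CH=CH2): pendant –CH=CH2: C=C double bond → alkene.
  CH2OCH2: C–O–C with sp³ carbons on both sides and no adjacent C=O → ether.
  C≡CH: C≡C triple bond → alkyne.
Ester appears at: CH2COOCH2 → 1.

1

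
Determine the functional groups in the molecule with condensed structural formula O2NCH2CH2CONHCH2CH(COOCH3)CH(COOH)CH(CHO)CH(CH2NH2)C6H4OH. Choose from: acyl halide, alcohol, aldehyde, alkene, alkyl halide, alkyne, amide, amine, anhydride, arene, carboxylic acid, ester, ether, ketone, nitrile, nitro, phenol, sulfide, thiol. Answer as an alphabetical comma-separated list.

aldehyde, amide, amine, arene, carboxylic acid, ester, nitro, phenol

–NO2 on carbon → nitro group.
–C(=O)–N– linkage → amide (the N is not an amine).
pendant –COOCH3: carbonyl C bonded to C and –OCH3 → ester.
pendant –COOH: carbonyl C bonded to C and –OH → carboxylic acid.
pendant –CHO: carbonyl C bonded to C and H → aldehyde.
pendant –CH2NH2: N on sp³ C, no adjacent C=O → amine.
–OH attached directly to an aromatic ring → phenol (not alcohol); the ring itself is an arene.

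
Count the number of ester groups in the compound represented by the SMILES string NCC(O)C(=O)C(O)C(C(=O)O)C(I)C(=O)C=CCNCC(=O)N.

0

Reading the structure from left to right:
  H2NCH2: –NH2 on an sp³ carbon with no adjacent C=O → amine.
  CH(OH): –OH on an sp³ carbon → alcohol (secondary).
  CO: –C(=O)– with carbon on both sides → ketone.
  CH(OH): –OH on an sp³ carbon → alcohol (secondary).
  CH(COOH): pendant –COOH: carbonyl C bonded to C and –OH → carboxylic acid.
  CH(I): halogen on an sp³ carbon → alkyl halide.
  CO: –C(=O)– with carbon on both sides → ketone.
  CH=CH: C=C double bond → alkene.
  CH2NHCH2: C–N–C with sp³ carbons and no adjacent C=O → amine (secondary).
  CONH2: –C(=O)NH2: carbonyl C bonded to C and to N → amide (the N is not a separate amine).
No segment is a ester: CO is ketone, not ester; CH(COOH) is carboxylic acid, not ester; CO is ketone, not ester. → 0.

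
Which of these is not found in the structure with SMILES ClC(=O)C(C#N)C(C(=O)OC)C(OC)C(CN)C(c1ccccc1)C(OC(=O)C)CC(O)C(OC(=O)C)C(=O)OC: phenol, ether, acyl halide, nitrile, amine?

phenol

amine: present (CH(CH2NH2) — pendant –CH2NH2: N on sp³ C, no adjacent C=O → amine).
nitrile: present (CH(CN) — pendant –C≡N: nitrile).
acyl halide: present (ClCO — –C(=O)Cl: carbonyl C bonded to C and to a halogen → acyl halide (not alkyl halide)).
ether: present (CH(OCH3) — pendant –OCH3: C–O–C with sp³ C, no adjacent C=O → ether).
phenol: absent. In CH(OH), the –OH is on an sp³ carbon, not on an aromatic ring, so it is an alcohol.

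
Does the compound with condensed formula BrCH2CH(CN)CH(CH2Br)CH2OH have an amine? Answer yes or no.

halogen on an sp³ carbon → alkyl halide.
pendant –C≡N: nitrile.
pendant –CH2X: halogen on sp³ carbon → alkyl halide.
–OH on an sp³ carbon → alcohol.
The groups actually present are: alcohol, alkyl halide, nitrile.

no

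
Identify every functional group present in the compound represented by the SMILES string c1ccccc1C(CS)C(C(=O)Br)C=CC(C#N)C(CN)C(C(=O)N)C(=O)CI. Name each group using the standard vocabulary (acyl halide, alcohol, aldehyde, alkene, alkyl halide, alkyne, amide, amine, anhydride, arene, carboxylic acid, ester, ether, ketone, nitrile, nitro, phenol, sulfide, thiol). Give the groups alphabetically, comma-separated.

Working along the chain:
  C6H5: C6H5– phenyl ring → arene.
  CH(CH2SH): pendant –CH2SH → thiol.
  CH(COBr): pendant –C(=O)X: carbonyl C bonded to C and halogen → acyl halide.
  CH=CH: C=C double bond → alkene.
  CH(CN): pendant –C≡N: nitrile.
  CH(CH2NH2): pendant –CH2NH2: N on sp³ C, no adjacent C=O → amine.
  CH(CONH2): pendant –CONH2: carbonyl C bonded to C and N → amide.
  CO: –C(=O)– with carbon on both sides → ketone.
  CH2I: halogen on an sp³ carbon → alkyl halide.

acyl halide, alkene, alkyl halide, amide, amine, arene, ketone, nitrile, thiol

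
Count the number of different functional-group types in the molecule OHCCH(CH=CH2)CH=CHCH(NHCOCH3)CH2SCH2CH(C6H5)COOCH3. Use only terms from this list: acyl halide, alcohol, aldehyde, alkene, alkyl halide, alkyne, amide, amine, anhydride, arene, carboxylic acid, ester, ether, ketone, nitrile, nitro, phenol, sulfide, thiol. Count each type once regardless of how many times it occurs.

6

Working along the chain:
  OHC: terminal –CHO: carbonyl C bonded to H and C → aldehyde.
  CH(CH=CH2): pendant –CH=CH2: C=C double bond → alkene.
  CH=CH: C=C double bond → alkene.
  CH(NHCOCH3): pendant –NHC(=O)CH3: N bonded to a carbonyl → amide (not amine).
  CH2SCH2: C–S–C linkage → sulfide (thioether).
  CH(C6H5): pendant –C6H5: benzene ring → arene.
  COOCH3: –C(=O)OCH3: carbonyl C bonded to C and to –OCH3 → ester (not ketone + ether).
Distinct types present: aldehyde, alkene, amide, arene, ester, sulfide.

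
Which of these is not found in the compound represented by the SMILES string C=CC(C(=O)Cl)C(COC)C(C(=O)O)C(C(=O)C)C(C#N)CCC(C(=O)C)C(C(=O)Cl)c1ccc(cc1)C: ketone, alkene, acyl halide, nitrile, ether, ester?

alkene: present (CH2=CH — C=C double bond → alkene).
nitrile: present (CH(CN) — pendant –C≡N: nitrile).
acyl halide: present (CH(COCl) — pendant –C(=O)X: carbonyl C bonded to C and halogen → acyl halide).
ether: present (CH(CH2OCH3) — pendant –CH2OCH3: C–O–C linkage → ether).
ketone: present (CH(COCH3) — pendant –COCH3: carbonyl C bonded to two carbons → ketone).
ester: no segment matches this pattern.

ester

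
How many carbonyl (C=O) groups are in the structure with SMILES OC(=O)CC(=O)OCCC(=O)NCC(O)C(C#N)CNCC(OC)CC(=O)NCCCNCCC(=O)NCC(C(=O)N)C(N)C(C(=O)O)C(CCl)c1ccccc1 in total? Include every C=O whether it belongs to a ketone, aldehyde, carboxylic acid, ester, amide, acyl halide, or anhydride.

7

HOOC: carboxylic acid, 1 C=O (running total 1).
CH2COOCH2: ester, 1 C=O (running total 2).
CH2CONHCH2: amide, 1 C=O (running total 3).
CH2CONHCH2: amide, 1 C=O (running total 4).
CH2CONHCH2: amide, 1 C=O (running total 5).
CH(CONH2): amide, 1 C=O (running total 6).
CH(COOH): carboxylic acid, 1 C=O (running total 7).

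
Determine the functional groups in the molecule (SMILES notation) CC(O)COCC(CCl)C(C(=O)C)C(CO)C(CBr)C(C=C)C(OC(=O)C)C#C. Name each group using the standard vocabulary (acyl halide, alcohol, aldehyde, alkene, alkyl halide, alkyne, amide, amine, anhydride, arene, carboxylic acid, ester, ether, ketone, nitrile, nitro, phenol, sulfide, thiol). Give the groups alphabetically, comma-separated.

alcohol, alkene, alkyl halide, alkyne, ester, ether, ketone

Working along the chain:
  CH(OH): –OH on an sp³ carbon → alcohol (secondary).
  CH2OCH2: C–O–C with sp³ carbons on both sides and no adjacent C=O → ether.
  CH(CH2Cl): pendant –CH2X: halogen on sp³ carbon → alkyl halide.
  CH(COCH3): pendant –COCH3: carbonyl C bonded to two carbons → ketone.
  CH(CH2OH): pendant –CH2OH on an sp³ backbone C → alcohol.
  CH(CH2Br): pendant –CH2X: halogen on sp³ carbon → alkyl halide.
  CH(CH=CH2): pendant –CH=CH2: C=C double bond → alkene.
  CH(OCOCH3): pendant –OC(=O)CH3: an acyloxy group → ester.
  C≡CH: C≡C triple bond → alkyne.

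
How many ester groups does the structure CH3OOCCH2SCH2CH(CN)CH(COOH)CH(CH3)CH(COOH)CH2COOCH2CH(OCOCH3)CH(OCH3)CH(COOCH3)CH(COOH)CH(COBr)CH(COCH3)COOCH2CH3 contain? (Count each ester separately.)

Reading the structure from left to right:
  CH3OOC: CH3O–C(=O)–: carbonyl C bonded to C and to –OCH3 → ester (not ketone + ether).
  CH2SCH2: C–S–C linkage → sulfide (thioether).
  CH(CN): pendant –C≡N: nitrile.
  CH(COOH): pendant –COOH: carbonyl C bonded to C and –OH → carboxylic acid.
  CH(COOH): pendant –COOH: carbonyl C bonded to C and –OH → carboxylic acid.
  CH2COOCH2: –C(=O)–O–C with C on the carbonyl side → ester.
  CH(OCOCH3): pendant –OC(=O)CH3: an acyloxy group → ester.
  CH(OCH3): pendant –OCH3: C–O–C with sp³ C, no adjacent C=O → ether.
  CH(COOCH3): pendant –COOCH3: carbonyl C bonded to C and –OCH3 → ester.
  CH(COOH): pendant –COOH: carbonyl C bonded to C and –OH → carboxylic acid.
  CH(COBr): pendant –C(=O)X: carbonyl C bonded to C and halogen → acyl halide.
  CH(COCH3): pendant –COCH3: carbonyl C bonded to two carbons → ketone.
  COOCH2CH3: –C(=O)OCH2CH3: carbonyl C bonded to C and to –OEt → ester.
Ester appears at: CH3OOC, CH2COOCH2, CH(OCOCH3), CH(COOCH3), COOCH2CH3 → 5.

5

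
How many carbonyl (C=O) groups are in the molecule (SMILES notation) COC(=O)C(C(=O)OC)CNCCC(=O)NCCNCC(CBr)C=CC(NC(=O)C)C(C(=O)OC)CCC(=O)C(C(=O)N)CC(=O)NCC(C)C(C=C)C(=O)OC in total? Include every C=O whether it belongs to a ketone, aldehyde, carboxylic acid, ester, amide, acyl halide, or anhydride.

9

CH3OOC: ester, 1 C=O (running total 1).
CH(COOCH3): ester, 1 C=O (running total 2).
CH2CONHCH2: amide, 1 C=O (running total 3).
CH(NHCOCH3): amide, 1 C=O (running total 4).
CH(COOCH3): ester, 1 C=O (running total 5).
CO: ketone, 1 C=O (running total 6).
CH(CONH2): amide, 1 C=O (running total 7).
CH2CONHCH2: amide, 1 C=O (running total 8).
COOCH3: ester, 1 C=O (running total 9).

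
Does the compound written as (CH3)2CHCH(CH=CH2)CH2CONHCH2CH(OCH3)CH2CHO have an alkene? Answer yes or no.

yes

pendant –CH=CH2: C=C double bond → alkene.
–C(=O)–N– linkage → amide (the N is not an amine).
pendant –OCH3: C–O–C with sp³ C, no adjacent C=O → ether.
terminal –CHO: carbonyl C bonded to H and C → aldehyde.
The CH(CH=CH2) segment supplies the alkene: pendant –CH=CH2: C=C double bond → alkene.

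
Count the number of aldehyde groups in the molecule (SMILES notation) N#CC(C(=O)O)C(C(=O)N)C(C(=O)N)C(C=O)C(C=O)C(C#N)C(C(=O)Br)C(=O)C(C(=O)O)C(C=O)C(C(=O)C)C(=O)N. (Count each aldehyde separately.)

3

Reading the structure from left to right:
  N≡C: N≡C–: carbon triple-bonded to nitrogen → nitrile.
  CH(COOH): pendant –COOH: carbonyl C bonded to C and –OH → carboxylic acid.
  CH(CONH2): pendant –CONH2: carbonyl C bonded to C and N → amide.
  CH(CONH2): pendant –CONH2: carbonyl C bonded to C and N → amide.
  CH(CHO): pendant –CHO: carbonyl C bonded to C and H → aldehyde.
  CH(CHO): pendant –CHO: carbonyl C bonded to C and H → aldehyde.
  CH(CN): pendant –C≡N: nitrile.
  CH(COBr): pendant –C(=O)X: carbonyl C bonded to C and halogen → acyl halide.
  CO: –C(=O)– with carbon on both sides → ketone.
  CH(COOH): pendant –COOH: carbonyl C bonded to C and –OH → carboxylic acid.
  CH(CHO): pendant –CHO: carbonyl C bonded to C and H → aldehyde.
  CH(COCH3): pendant –COCH3: carbonyl C bonded to two carbons → ketone.
  CONH2: –C(=O)NH2: carbonyl C bonded to C and to N → amide (the N is not a separate amine).
Aldehyde appears at: CH(CHO), CH(CHO), CH(CHO) → 3.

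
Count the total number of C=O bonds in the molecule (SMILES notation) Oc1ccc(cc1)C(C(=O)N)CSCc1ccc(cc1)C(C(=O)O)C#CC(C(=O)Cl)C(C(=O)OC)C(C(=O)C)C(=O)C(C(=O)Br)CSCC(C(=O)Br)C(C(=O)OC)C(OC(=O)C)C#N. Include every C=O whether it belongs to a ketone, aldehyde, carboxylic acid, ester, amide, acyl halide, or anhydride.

10

CH(CONH2): amide, 1 C=O (running total 1).
CH(COOH): carboxylic acid, 1 C=O (running total 2).
CH(COCl): acyl halide, 1 C=O (running total 3).
CH(COOCH3): ester, 1 C=O (running total 4).
CH(COCH3): ketone, 1 C=O (running total 5).
CO: ketone, 1 C=O (running total 6).
CH(COBr): acyl halide, 1 C=O (running total 7).
CH(COBr): acyl halide, 1 C=O (running total 8).
CH(COOCH3): ester, 1 C=O (running total 9).
CH(OCOCH3): ester, 1 C=O (running total 10).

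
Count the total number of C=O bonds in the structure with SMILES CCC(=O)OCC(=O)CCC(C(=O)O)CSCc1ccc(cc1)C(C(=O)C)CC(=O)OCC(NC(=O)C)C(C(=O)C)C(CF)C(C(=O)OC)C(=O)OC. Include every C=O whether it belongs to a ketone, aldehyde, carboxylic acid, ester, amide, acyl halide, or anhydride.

CH2COOCH2: ester, 1 C=O (running total 1).
CO: ketone, 1 C=O (running total 2).
CH(COOH): carboxylic acid, 1 C=O (running total 3).
CH(COCH3): ketone, 1 C=O (running total 4).
CH2COOCH2: ester, 1 C=O (running total 5).
CH(NHCOCH3): amide, 1 C=O (running total 6).
CH(COCH3): ketone, 1 C=O (running total 7).
CH(COOCH3): ester, 1 C=O (running total 8).
COOCH3: ester, 1 C=O (running total 9).

9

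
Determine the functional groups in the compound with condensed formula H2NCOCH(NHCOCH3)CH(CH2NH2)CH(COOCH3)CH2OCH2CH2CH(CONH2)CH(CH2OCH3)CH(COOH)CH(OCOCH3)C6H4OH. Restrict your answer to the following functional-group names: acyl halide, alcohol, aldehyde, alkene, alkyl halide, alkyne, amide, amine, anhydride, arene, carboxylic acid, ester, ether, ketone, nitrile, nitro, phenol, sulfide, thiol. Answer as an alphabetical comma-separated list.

Reading the structure from left to right:
  H2NCO: –C(=O)NH2: carbonyl C bonded to C and to N → amide (the N is not a separate amine).
  CH(NHCOCH3): pendant –NHC(=O)CH3: N bonded to a carbonyl → amide (not amine).
  CH(CH2NH2): pendant –CH2NH2: N on sp³ C, no adjacent C=O → amine.
  CH(COOCH3): pendant –COOCH3: carbonyl C bonded to C and –OCH3 → ester.
  CH2OCH2: C–O–C with sp³ carbons on both sides and no adjacent C=O → ether.
  CH(CONH2): pendant –CONH2: carbonyl C bonded to C and N → amide.
  CH(CH2OCH3): pendant –CH2OCH3: C–O–C linkage → ether.
  CH(COOH): pendant –COOH: carbonyl C bonded to C and –OH → carboxylic acid.
  CH(OCOCH3): pendant –OC(=O)CH3: an acyloxy group → ester.
  C6H4OH: –OH attached directly to an aromatic ring → phenol (not alcohol); the ring itself is an arene.

amide, amine, arene, carboxylic acid, ester, ether, phenol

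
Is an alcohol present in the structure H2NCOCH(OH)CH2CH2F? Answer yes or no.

Taking each segment in turn:
  H2NCO: –C(=O)NH2: carbonyl C bonded to C and to N → amide (the N is not a separate amine).
  CH(OH): –OH on an sp³ carbon → alcohol (secondary).
  CH2F: halogen on an sp³ carbon → alkyl halide.
The CH(OH) segment supplies the alcohol: –OH on an sp³ carbon → alcohol (secondary).

yes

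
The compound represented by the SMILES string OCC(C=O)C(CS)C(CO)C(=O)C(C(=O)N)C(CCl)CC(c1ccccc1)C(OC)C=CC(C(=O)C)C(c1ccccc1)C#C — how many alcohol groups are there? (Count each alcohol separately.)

2

Taking each segment in turn:
  HOCH2: HO– on an sp³ carbon → alcohol.
  CH(CHO): pendant –CHO: carbonyl C bonded to C and H → aldehyde.
  CH(CH2SH): pendant –CH2SH → thiol.
  CH(CH2OH): pendant –CH2OH on an sp³ backbone C → alcohol.
  CO: –C(=O)– with carbon on both sides → ketone.
  CH(CONH2): pendant –CONH2: carbonyl C bonded to C and N → amide.
  CH(CH2Cl): pendant –CH2X: halogen on sp³ carbon → alkyl halide.
  CH(C6H5): pendant –C6H5: benzene ring → arene.
  CH(OCH3): pendant –OCH3: C–O–C with sp³ C, no adjacent C=O → ether.
  CH=CH: C=C double bond → alkene.
  CH(COCH3): pendant –COCH3: carbonyl C bonded to two carbons → ketone.
  CH(C6H5): pendant –C6H5: benzene ring → arene.
  C≡CH: C≡C triple bond → alkyne.
Alcohol appears at: HOCH2, CH(CH2OH) → 2.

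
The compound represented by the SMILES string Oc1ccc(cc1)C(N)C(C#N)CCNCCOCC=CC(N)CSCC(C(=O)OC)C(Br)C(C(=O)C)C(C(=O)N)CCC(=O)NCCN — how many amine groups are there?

4

Working along the chain:
  HOC6H4: –OH attached directly to an aromatic ring → phenol (not alcohol); the ring itself is an arene.
  CH(NH2): –NH2 on an sp³ carbon with no adjacent C=O → amine.
  CH(CN): pendant –C≡N: nitrile.
  CH2NHCH2: C–N–C with sp³ carbons and no adjacent C=O → amine (secondary).
  CH2OCH2: C–O–C with sp³ carbons on both sides and no adjacent C=O → ether.
  CH=CH: C=C double bond → alkene.
  CH(NH2): –NH2 on an sp³ carbon with no adjacent C=O → amine.
  CH2SCH2: C–S–C linkage → sulfide (thioether).
  CH(COOCH3): pendant –COOCH3: carbonyl C bonded to C and –OCH3 → ester.
  CH(Br): halogen on an sp³ carbon → alkyl halide.
  CH(COCH3): pendant –COCH3: carbonyl C bonded to two carbons → ketone.
  CH(CONH2): pendant –CONH2: carbonyl C bonded to C and N → amide.
  CH2CONHCH2: –C(=O)–N– linkage → amide (the N is not an amine).
  CH2NH2: –NH2 on an sp³ carbon with no adjacent C=O → amine.
Amine appears at: CH(NH2), CH2NHCH2, CH(NH2), CH2NH2 → 4.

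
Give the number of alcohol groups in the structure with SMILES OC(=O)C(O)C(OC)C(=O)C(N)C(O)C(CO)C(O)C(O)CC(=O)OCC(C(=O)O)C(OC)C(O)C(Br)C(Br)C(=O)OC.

6

Reading the structure from left to right:
  HOOC: –COOH: carbonyl C bonded to –OH and C → carboxylic acid (the –OH is not a separate alcohol).
  CH(OH): –OH on an sp³ carbon → alcohol (secondary).
  CH(OCH3): pendant –OCH3: C–O–C with sp³ C, no adjacent C=O → ether.
  CO: –C(=O)– with carbon on both sides → ketone.
  CH(NH2): –NH2 on an sp³ carbon with no adjacent C=O → amine.
  CH(OH): –OH on an sp³ carbon → alcohol (secondary).
  CH(CH2OH): pendant –CH2OH on an sp³ backbone C → alcohol.
  CH(OH): –OH on an sp³ carbon → alcohol (secondary).
  CH(OH): –OH on an sp³ carbon → alcohol (secondary).
  CH2COOCH2: –C(=O)–O–C with C on the carbonyl side → ester.
  CH(COOH): pendant –COOH: carbonyl C bonded to C and –OH → carboxylic acid.
  CH(OCH3): pendant –OCH3: C–O–C with sp³ C, no adjacent C=O → ether.
  CH(OH): –OH on an sp³ carbon → alcohol (secondary).
  CH(Br): halogen on an sp³ carbon → alkyl halide.
  CH(Br): halogen on an sp³ carbon → alkyl halide.
  COOCH3: –C(=O)OCH3: carbonyl C bonded to C and to –OCH3 → ester (not ketone + ether).
Alcohol appears at: CH(OH), CH(OH), CH(CH2OH), CH(OH), CH(OH), CH(OH) → 6.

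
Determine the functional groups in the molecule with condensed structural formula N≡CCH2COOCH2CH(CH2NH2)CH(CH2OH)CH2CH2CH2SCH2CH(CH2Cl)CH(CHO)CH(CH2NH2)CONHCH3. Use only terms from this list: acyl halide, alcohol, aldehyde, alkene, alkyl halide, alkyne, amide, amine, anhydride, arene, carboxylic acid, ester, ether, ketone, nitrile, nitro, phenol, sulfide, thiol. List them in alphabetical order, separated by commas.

alcohol, aldehyde, alkyl halide, amide, amine, ester, nitrile, sulfide

N≡C–: carbon triple-bonded to nitrogen → nitrile.
–C(=O)–O–C with C on the carbonyl side → ester.
pendant –CH2NH2: N on sp³ C, no adjacent C=O → amine.
pendant –CH2OH on an sp³ backbone C → alcohol.
C–S–C linkage → sulfide (thioether).
pendant –CH2X: halogen on sp³ carbon → alkyl halide.
pendant –CHO: carbonyl C bonded to C and H → aldehyde.
pendant –CH2NH2: N on sp³ C, no adjacent C=O → amine.
–C(=O)NHCH3: carbonyl C bonded to C and to N → amide (the N is not an amine).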